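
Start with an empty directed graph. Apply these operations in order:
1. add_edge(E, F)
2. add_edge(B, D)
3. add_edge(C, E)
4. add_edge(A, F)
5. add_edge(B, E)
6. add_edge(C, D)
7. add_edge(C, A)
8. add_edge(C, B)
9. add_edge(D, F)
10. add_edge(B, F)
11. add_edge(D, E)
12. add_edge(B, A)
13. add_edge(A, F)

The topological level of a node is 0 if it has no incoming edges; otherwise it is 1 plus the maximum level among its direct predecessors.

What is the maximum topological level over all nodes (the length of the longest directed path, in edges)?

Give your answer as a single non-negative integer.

Op 1: add_edge(E, F). Edges now: 1
Op 2: add_edge(B, D). Edges now: 2
Op 3: add_edge(C, E). Edges now: 3
Op 4: add_edge(A, F). Edges now: 4
Op 5: add_edge(B, E). Edges now: 5
Op 6: add_edge(C, D). Edges now: 6
Op 7: add_edge(C, A). Edges now: 7
Op 8: add_edge(C, B). Edges now: 8
Op 9: add_edge(D, F). Edges now: 9
Op 10: add_edge(B, F). Edges now: 10
Op 11: add_edge(D, E). Edges now: 11
Op 12: add_edge(B, A). Edges now: 12
Op 13: add_edge(A, F) (duplicate, no change). Edges now: 12
Compute levels (Kahn BFS):
  sources (in-degree 0): C
  process C: level=0
    C->A: in-degree(A)=1, level(A)>=1
    C->B: in-degree(B)=0, level(B)=1, enqueue
    C->D: in-degree(D)=1, level(D)>=1
    C->E: in-degree(E)=2, level(E)>=1
  process B: level=1
    B->A: in-degree(A)=0, level(A)=2, enqueue
    B->D: in-degree(D)=0, level(D)=2, enqueue
    B->E: in-degree(E)=1, level(E)>=2
    B->F: in-degree(F)=3, level(F)>=2
  process A: level=2
    A->F: in-degree(F)=2, level(F)>=3
  process D: level=2
    D->E: in-degree(E)=0, level(E)=3, enqueue
    D->F: in-degree(F)=1, level(F)>=3
  process E: level=3
    E->F: in-degree(F)=0, level(F)=4, enqueue
  process F: level=4
All levels: A:2, B:1, C:0, D:2, E:3, F:4
max level = 4

Answer: 4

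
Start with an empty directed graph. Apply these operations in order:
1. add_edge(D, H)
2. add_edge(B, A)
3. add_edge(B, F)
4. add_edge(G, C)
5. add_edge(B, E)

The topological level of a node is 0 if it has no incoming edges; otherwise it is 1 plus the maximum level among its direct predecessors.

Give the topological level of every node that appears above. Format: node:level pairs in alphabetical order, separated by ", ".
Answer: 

Op 1: add_edge(D, H). Edges now: 1
Op 2: add_edge(B, A). Edges now: 2
Op 3: add_edge(B, F). Edges now: 3
Op 4: add_edge(G, C). Edges now: 4
Op 5: add_edge(B, E). Edges now: 5
Compute levels (Kahn BFS):
  sources (in-degree 0): B, D, G
  process B: level=0
    B->A: in-degree(A)=0, level(A)=1, enqueue
    B->E: in-degree(E)=0, level(E)=1, enqueue
    B->F: in-degree(F)=0, level(F)=1, enqueue
  process D: level=0
    D->H: in-degree(H)=0, level(H)=1, enqueue
  process G: level=0
    G->C: in-degree(C)=0, level(C)=1, enqueue
  process A: level=1
  process E: level=1
  process F: level=1
  process H: level=1
  process C: level=1
All levels: A:1, B:0, C:1, D:0, E:1, F:1, G:0, H:1

Answer: A:1, B:0, C:1, D:0, E:1, F:1, G:0, H:1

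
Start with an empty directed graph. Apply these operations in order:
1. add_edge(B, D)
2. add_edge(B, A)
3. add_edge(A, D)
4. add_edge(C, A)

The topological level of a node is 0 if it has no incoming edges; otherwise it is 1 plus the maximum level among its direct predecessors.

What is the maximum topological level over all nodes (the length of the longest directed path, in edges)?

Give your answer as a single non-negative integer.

Op 1: add_edge(B, D). Edges now: 1
Op 2: add_edge(B, A). Edges now: 2
Op 3: add_edge(A, D). Edges now: 3
Op 4: add_edge(C, A). Edges now: 4
Compute levels (Kahn BFS):
  sources (in-degree 0): B, C
  process B: level=0
    B->A: in-degree(A)=1, level(A)>=1
    B->D: in-degree(D)=1, level(D)>=1
  process C: level=0
    C->A: in-degree(A)=0, level(A)=1, enqueue
  process A: level=1
    A->D: in-degree(D)=0, level(D)=2, enqueue
  process D: level=2
All levels: A:1, B:0, C:0, D:2
max level = 2

Answer: 2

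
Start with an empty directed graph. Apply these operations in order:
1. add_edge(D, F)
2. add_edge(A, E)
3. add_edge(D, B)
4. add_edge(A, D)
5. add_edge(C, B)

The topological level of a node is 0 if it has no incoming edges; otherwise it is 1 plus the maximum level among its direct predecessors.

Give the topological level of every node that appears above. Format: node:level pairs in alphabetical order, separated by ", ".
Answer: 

Answer: A:0, B:2, C:0, D:1, E:1, F:2

Derivation:
Op 1: add_edge(D, F). Edges now: 1
Op 2: add_edge(A, E). Edges now: 2
Op 3: add_edge(D, B). Edges now: 3
Op 4: add_edge(A, D). Edges now: 4
Op 5: add_edge(C, B). Edges now: 5
Compute levels (Kahn BFS):
  sources (in-degree 0): A, C
  process A: level=0
    A->D: in-degree(D)=0, level(D)=1, enqueue
    A->E: in-degree(E)=0, level(E)=1, enqueue
  process C: level=0
    C->B: in-degree(B)=1, level(B)>=1
  process D: level=1
    D->B: in-degree(B)=0, level(B)=2, enqueue
    D->F: in-degree(F)=0, level(F)=2, enqueue
  process E: level=1
  process B: level=2
  process F: level=2
All levels: A:0, B:2, C:0, D:1, E:1, F:2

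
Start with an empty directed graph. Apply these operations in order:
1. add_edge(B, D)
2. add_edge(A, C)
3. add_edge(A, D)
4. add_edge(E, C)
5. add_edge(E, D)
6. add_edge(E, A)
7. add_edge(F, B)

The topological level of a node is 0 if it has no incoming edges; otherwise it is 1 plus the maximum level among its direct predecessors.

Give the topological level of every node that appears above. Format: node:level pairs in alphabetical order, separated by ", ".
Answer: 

Answer: A:1, B:1, C:2, D:2, E:0, F:0

Derivation:
Op 1: add_edge(B, D). Edges now: 1
Op 2: add_edge(A, C). Edges now: 2
Op 3: add_edge(A, D). Edges now: 3
Op 4: add_edge(E, C). Edges now: 4
Op 5: add_edge(E, D). Edges now: 5
Op 6: add_edge(E, A). Edges now: 6
Op 7: add_edge(F, B). Edges now: 7
Compute levels (Kahn BFS):
  sources (in-degree 0): E, F
  process E: level=0
    E->A: in-degree(A)=0, level(A)=1, enqueue
    E->C: in-degree(C)=1, level(C)>=1
    E->D: in-degree(D)=2, level(D)>=1
  process F: level=0
    F->B: in-degree(B)=0, level(B)=1, enqueue
  process A: level=1
    A->C: in-degree(C)=0, level(C)=2, enqueue
    A->D: in-degree(D)=1, level(D)>=2
  process B: level=1
    B->D: in-degree(D)=0, level(D)=2, enqueue
  process C: level=2
  process D: level=2
All levels: A:1, B:1, C:2, D:2, E:0, F:0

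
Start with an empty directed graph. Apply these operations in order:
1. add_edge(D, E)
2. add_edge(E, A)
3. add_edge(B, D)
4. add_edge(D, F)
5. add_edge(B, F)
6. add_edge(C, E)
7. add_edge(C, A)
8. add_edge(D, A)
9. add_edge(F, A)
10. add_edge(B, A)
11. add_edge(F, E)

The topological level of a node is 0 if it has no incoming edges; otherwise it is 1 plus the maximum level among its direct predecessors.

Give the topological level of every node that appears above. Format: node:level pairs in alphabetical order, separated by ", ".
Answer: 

Op 1: add_edge(D, E). Edges now: 1
Op 2: add_edge(E, A). Edges now: 2
Op 3: add_edge(B, D). Edges now: 3
Op 4: add_edge(D, F). Edges now: 4
Op 5: add_edge(B, F). Edges now: 5
Op 6: add_edge(C, E). Edges now: 6
Op 7: add_edge(C, A). Edges now: 7
Op 8: add_edge(D, A). Edges now: 8
Op 9: add_edge(F, A). Edges now: 9
Op 10: add_edge(B, A). Edges now: 10
Op 11: add_edge(F, E). Edges now: 11
Compute levels (Kahn BFS):
  sources (in-degree 0): B, C
  process B: level=0
    B->A: in-degree(A)=4, level(A)>=1
    B->D: in-degree(D)=0, level(D)=1, enqueue
    B->F: in-degree(F)=1, level(F)>=1
  process C: level=0
    C->A: in-degree(A)=3, level(A)>=1
    C->E: in-degree(E)=2, level(E)>=1
  process D: level=1
    D->A: in-degree(A)=2, level(A)>=2
    D->E: in-degree(E)=1, level(E)>=2
    D->F: in-degree(F)=0, level(F)=2, enqueue
  process F: level=2
    F->A: in-degree(A)=1, level(A)>=3
    F->E: in-degree(E)=0, level(E)=3, enqueue
  process E: level=3
    E->A: in-degree(A)=0, level(A)=4, enqueue
  process A: level=4
All levels: A:4, B:0, C:0, D:1, E:3, F:2

Answer: A:4, B:0, C:0, D:1, E:3, F:2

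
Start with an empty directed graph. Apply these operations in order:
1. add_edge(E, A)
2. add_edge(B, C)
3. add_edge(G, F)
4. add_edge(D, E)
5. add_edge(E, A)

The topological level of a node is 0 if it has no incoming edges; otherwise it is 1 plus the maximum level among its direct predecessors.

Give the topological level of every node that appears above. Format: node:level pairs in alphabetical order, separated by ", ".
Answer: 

Op 1: add_edge(E, A). Edges now: 1
Op 2: add_edge(B, C). Edges now: 2
Op 3: add_edge(G, F). Edges now: 3
Op 4: add_edge(D, E). Edges now: 4
Op 5: add_edge(E, A) (duplicate, no change). Edges now: 4
Compute levels (Kahn BFS):
  sources (in-degree 0): B, D, G
  process B: level=0
    B->C: in-degree(C)=0, level(C)=1, enqueue
  process D: level=0
    D->E: in-degree(E)=0, level(E)=1, enqueue
  process G: level=0
    G->F: in-degree(F)=0, level(F)=1, enqueue
  process C: level=1
  process E: level=1
    E->A: in-degree(A)=0, level(A)=2, enqueue
  process F: level=1
  process A: level=2
All levels: A:2, B:0, C:1, D:0, E:1, F:1, G:0

Answer: A:2, B:0, C:1, D:0, E:1, F:1, G:0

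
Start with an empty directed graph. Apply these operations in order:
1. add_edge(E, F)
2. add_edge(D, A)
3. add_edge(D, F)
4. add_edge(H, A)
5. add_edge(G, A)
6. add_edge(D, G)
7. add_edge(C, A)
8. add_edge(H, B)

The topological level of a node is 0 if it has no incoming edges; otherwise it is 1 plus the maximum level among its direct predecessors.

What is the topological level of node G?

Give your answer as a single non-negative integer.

Answer: 1

Derivation:
Op 1: add_edge(E, F). Edges now: 1
Op 2: add_edge(D, A). Edges now: 2
Op 3: add_edge(D, F). Edges now: 3
Op 4: add_edge(H, A). Edges now: 4
Op 5: add_edge(G, A). Edges now: 5
Op 6: add_edge(D, G). Edges now: 6
Op 7: add_edge(C, A). Edges now: 7
Op 8: add_edge(H, B). Edges now: 8
Compute levels (Kahn BFS):
  sources (in-degree 0): C, D, E, H
  process C: level=0
    C->A: in-degree(A)=3, level(A)>=1
  process D: level=0
    D->A: in-degree(A)=2, level(A)>=1
    D->F: in-degree(F)=1, level(F)>=1
    D->G: in-degree(G)=0, level(G)=1, enqueue
  process E: level=0
    E->F: in-degree(F)=0, level(F)=1, enqueue
  process H: level=0
    H->A: in-degree(A)=1, level(A)>=1
    H->B: in-degree(B)=0, level(B)=1, enqueue
  process G: level=1
    G->A: in-degree(A)=0, level(A)=2, enqueue
  process F: level=1
  process B: level=1
  process A: level=2
All levels: A:2, B:1, C:0, D:0, E:0, F:1, G:1, H:0
level(G) = 1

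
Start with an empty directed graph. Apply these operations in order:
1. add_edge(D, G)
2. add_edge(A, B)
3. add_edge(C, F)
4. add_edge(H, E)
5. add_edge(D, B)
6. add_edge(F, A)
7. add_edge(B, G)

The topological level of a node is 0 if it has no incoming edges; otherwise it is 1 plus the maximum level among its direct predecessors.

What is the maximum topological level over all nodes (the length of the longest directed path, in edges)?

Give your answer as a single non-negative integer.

Answer: 4

Derivation:
Op 1: add_edge(D, G). Edges now: 1
Op 2: add_edge(A, B). Edges now: 2
Op 3: add_edge(C, F). Edges now: 3
Op 4: add_edge(H, E). Edges now: 4
Op 5: add_edge(D, B). Edges now: 5
Op 6: add_edge(F, A). Edges now: 6
Op 7: add_edge(B, G). Edges now: 7
Compute levels (Kahn BFS):
  sources (in-degree 0): C, D, H
  process C: level=0
    C->F: in-degree(F)=0, level(F)=1, enqueue
  process D: level=0
    D->B: in-degree(B)=1, level(B)>=1
    D->G: in-degree(G)=1, level(G)>=1
  process H: level=0
    H->E: in-degree(E)=0, level(E)=1, enqueue
  process F: level=1
    F->A: in-degree(A)=0, level(A)=2, enqueue
  process E: level=1
  process A: level=2
    A->B: in-degree(B)=0, level(B)=3, enqueue
  process B: level=3
    B->G: in-degree(G)=0, level(G)=4, enqueue
  process G: level=4
All levels: A:2, B:3, C:0, D:0, E:1, F:1, G:4, H:0
max level = 4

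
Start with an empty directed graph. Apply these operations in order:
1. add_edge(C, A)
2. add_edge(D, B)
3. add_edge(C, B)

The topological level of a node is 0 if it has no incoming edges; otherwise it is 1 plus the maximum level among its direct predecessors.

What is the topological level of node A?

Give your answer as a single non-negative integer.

Op 1: add_edge(C, A). Edges now: 1
Op 2: add_edge(D, B). Edges now: 2
Op 3: add_edge(C, B). Edges now: 3
Compute levels (Kahn BFS):
  sources (in-degree 0): C, D
  process C: level=0
    C->A: in-degree(A)=0, level(A)=1, enqueue
    C->B: in-degree(B)=1, level(B)>=1
  process D: level=0
    D->B: in-degree(B)=0, level(B)=1, enqueue
  process A: level=1
  process B: level=1
All levels: A:1, B:1, C:0, D:0
level(A) = 1

Answer: 1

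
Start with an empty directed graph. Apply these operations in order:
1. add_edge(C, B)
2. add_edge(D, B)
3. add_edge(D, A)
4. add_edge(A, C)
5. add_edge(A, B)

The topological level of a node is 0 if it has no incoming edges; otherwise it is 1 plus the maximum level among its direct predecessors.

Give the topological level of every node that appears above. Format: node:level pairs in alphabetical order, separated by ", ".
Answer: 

Answer: A:1, B:3, C:2, D:0

Derivation:
Op 1: add_edge(C, B). Edges now: 1
Op 2: add_edge(D, B). Edges now: 2
Op 3: add_edge(D, A). Edges now: 3
Op 4: add_edge(A, C). Edges now: 4
Op 5: add_edge(A, B). Edges now: 5
Compute levels (Kahn BFS):
  sources (in-degree 0): D
  process D: level=0
    D->A: in-degree(A)=0, level(A)=1, enqueue
    D->B: in-degree(B)=2, level(B)>=1
  process A: level=1
    A->B: in-degree(B)=1, level(B)>=2
    A->C: in-degree(C)=0, level(C)=2, enqueue
  process C: level=2
    C->B: in-degree(B)=0, level(B)=3, enqueue
  process B: level=3
All levels: A:1, B:3, C:2, D:0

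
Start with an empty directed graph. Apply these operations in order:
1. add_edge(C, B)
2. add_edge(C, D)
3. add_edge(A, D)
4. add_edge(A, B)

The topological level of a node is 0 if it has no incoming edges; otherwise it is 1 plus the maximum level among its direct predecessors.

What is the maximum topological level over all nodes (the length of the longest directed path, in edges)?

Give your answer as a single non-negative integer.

Op 1: add_edge(C, B). Edges now: 1
Op 2: add_edge(C, D). Edges now: 2
Op 3: add_edge(A, D). Edges now: 3
Op 4: add_edge(A, B). Edges now: 4
Compute levels (Kahn BFS):
  sources (in-degree 0): A, C
  process A: level=0
    A->B: in-degree(B)=1, level(B)>=1
    A->D: in-degree(D)=1, level(D)>=1
  process C: level=0
    C->B: in-degree(B)=0, level(B)=1, enqueue
    C->D: in-degree(D)=0, level(D)=1, enqueue
  process B: level=1
  process D: level=1
All levels: A:0, B:1, C:0, D:1
max level = 1

Answer: 1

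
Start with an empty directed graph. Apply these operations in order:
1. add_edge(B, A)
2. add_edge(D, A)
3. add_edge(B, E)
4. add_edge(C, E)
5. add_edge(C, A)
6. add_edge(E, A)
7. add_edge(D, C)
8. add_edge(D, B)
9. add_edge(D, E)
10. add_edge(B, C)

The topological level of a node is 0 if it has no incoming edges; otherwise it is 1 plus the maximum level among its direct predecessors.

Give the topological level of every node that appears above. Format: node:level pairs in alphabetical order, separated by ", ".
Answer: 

Answer: A:4, B:1, C:2, D:0, E:3

Derivation:
Op 1: add_edge(B, A). Edges now: 1
Op 2: add_edge(D, A). Edges now: 2
Op 3: add_edge(B, E). Edges now: 3
Op 4: add_edge(C, E). Edges now: 4
Op 5: add_edge(C, A). Edges now: 5
Op 6: add_edge(E, A). Edges now: 6
Op 7: add_edge(D, C). Edges now: 7
Op 8: add_edge(D, B). Edges now: 8
Op 9: add_edge(D, E). Edges now: 9
Op 10: add_edge(B, C). Edges now: 10
Compute levels (Kahn BFS):
  sources (in-degree 0): D
  process D: level=0
    D->A: in-degree(A)=3, level(A)>=1
    D->B: in-degree(B)=0, level(B)=1, enqueue
    D->C: in-degree(C)=1, level(C)>=1
    D->E: in-degree(E)=2, level(E)>=1
  process B: level=1
    B->A: in-degree(A)=2, level(A)>=2
    B->C: in-degree(C)=0, level(C)=2, enqueue
    B->E: in-degree(E)=1, level(E)>=2
  process C: level=2
    C->A: in-degree(A)=1, level(A)>=3
    C->E: in-degree(E)=0, level(E)=3, enqueue
  process E: level=3
    E->A: in-degree(A)=0, level(A)=4, enqueue
  process A: level=4
All levels: A:4, B:1, C:2, D:0, E:3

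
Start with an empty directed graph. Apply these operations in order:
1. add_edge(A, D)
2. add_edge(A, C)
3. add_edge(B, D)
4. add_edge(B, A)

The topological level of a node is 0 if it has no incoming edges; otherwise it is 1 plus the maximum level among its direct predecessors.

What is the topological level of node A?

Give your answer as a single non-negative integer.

Answer: 1

Derivation:
Op 1: add_edge(A, D). Edges now: 1
Op 2: add_edge(A, C). Edges now: 2
Op 3: add_edge(B, D). Edges now: 3
Op 4: add_edge(B, A). Edges now: 4
Compute levels (Kahn BFS):
  sources (in-degree 0): B
  process B: level=0
    B->A: in-degree(A)=0, level(A)=1, enqueue
    B->D: in-degree(D)=1, level(D)>=1
  process A: level=1
    A->C: in-degree(C)=0, level(C)=2, enqueue
    A->D: in-degree(D)=0, level(D)=2, enqueue
  process C: level=2
  process D: level=2
All levels: A:1, B:0, C:2, D:2
level(A) = 1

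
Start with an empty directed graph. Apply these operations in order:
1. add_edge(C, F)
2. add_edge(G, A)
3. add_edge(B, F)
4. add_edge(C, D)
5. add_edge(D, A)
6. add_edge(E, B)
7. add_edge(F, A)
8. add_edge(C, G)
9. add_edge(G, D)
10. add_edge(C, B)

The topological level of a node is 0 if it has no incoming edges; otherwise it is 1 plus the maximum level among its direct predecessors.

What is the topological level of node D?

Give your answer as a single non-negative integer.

Answer: 2

Derivation:
Op 1: add_edge(C, F). Edges now: 1
Op 2: add_edge(G, A). Edges now: 2
Op 3: add_edge(B, F). Edges now: 3
Op 4: add_edge(C, D). Edges now: 4
Op 5: add_edge(D, A). Edges now: 5
Op 6: add_edge(E, B). Edges now: 6
Op 7: add_edge(F, A). Edges now: 7
Op 8: add_edge(C, G). Edges now: 8
Op 9: add_edge(G, D). Edges now: 9
Op 10: add_edge(C, B). Edges now: 10
Compute levels (Kahn BFS):
  sources (in-degree 0): C, E
  process C: level=0
    C->B: in-degree(B)=1, level(B)>=1
    C->D: in-degree(D)=1, level(D)>=1
    C->F: in-degree(F)=1, level(F)>=1
    C->G: in-degree(G)=0, level(G)=1, enqueue
  process E: level=0
    E->B: in-degree(B)=0, level(B)=1, enqueue
  process G: level=1
    G->A: in-degree(A)=2, level(A)>=2
    G->D: in-degree(D)=0, level(D)=2, enqueue
  process B: level=1
    B->F: in-degree(F)=0, level(F)=2, enqueue
  process D: level=2
    D->A: in-degree(A)=1, level(A)>=3
  process F: level=2
    F->A: in-degree(A)=0, level(A)=3, enqueue
  process A: level=3
All levels: A:3, B:1, C:0, D:2, E:0, F:2, G:1
level(D) = 2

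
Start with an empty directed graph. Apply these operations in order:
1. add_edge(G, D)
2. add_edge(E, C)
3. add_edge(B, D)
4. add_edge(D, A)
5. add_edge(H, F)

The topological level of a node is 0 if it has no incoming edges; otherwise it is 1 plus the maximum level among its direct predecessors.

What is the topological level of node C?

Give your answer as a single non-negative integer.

Answer: 1

Derivation:
Op 1: add_edge(G, D). Edges now: 1
Op 2: add_edge(E, C). Edges now: 2
Op 3: add_edge(B, D). Edges now: 3
Op 4: add_edge(D, A). Edges now: 4
Op 5: add_edge(H, F). Edges now: 5
Compute levels (Kahn BFS):
  sources (in-degree 0): B, E, G, H
  process B: level=0
    B->D: in-degree(D)=1, level(D)>=1
  process E: level=0
    E->C: in-degree(C)=0, level(C)=1, enqueue
  process G: level=0
    G->D: in-degree(D)=0, level(D)=1, enqueue
  process H: level=0
    H->F: in-degree(F)=0, level(F)=1, enqueue
  process C: level=1
  process D: level=1
    D->A: in-degree(A)=0, level(A)=2, enqueue
  process F: level=1
  process A: level=2
All levels: A:2, B:0, C:1, D:1, E:0, F:1, G:0, H:0
level(C) = 1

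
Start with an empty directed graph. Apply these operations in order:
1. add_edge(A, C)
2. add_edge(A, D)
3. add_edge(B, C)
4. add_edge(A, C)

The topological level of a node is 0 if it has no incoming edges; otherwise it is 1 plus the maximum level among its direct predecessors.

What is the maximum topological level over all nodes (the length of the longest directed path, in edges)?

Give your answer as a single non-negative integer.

Answer: 1

Derivation:
Op 1: add_edge(A, C). Edges now: 1
Op 2: add_edge(A, D). Edges now: 2
Op 3: add_edge(B, C). Edges now: 3
Op 4: add_edge(A, C) (duplicate, no change). Edges now: 3
Compute levels (Kahn BFS):
  sources (in-degree 0): A, B
  process A: level=0
    A->C: in-degree(C)=1, level(C)>=1
    A->D: in-degree(D)=0, level(D)=1, enqueue
  process B: level=0
    B->C: in-degree(C)=0, level(C)=1, enqueue
  process D: level=1
  process C: level=1
All levels: A:0, B:0, C:1, D:1
max level = 1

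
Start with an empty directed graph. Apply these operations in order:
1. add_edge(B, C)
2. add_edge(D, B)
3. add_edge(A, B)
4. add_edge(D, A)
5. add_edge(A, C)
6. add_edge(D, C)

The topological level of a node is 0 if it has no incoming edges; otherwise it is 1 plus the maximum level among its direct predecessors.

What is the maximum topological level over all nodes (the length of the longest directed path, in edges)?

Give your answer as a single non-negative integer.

Answer: 3

Derivation:
Op 1: add_edge(B, C). Edges now: 1
Op 2: add_edge(D, B). Edges now: 2
Op 3: add_edge(A, B). Edges now: 3
Op 4: add_edge(D, A). Edges now: 4
Op 5: add_edge(A, C). Edges now: 5
Op 6: add_edge(D, C). Edges now: 6
Compute levels (Kahn BFS):
  sources (in-degree 0): D
  process D: level=0
    D->A: in-degree(A)=0, level(A)=1, enqueue
    D->B: in-degree(B)=1, level(B)>=1
    D->C: in-degree(C)=2, level(C)>=1
  process A: level=1
    A->B: in-degree(B)=0, level(B)=2, enqueue
    A->C: in-degree(C)=1, level(C)>=2
  process B: level=2
    B->C: in-degree(C)=0, level(C)=3, enqueue
  process C: level=3
All levels: A:1, B:2, C:3, D:0
max level = 3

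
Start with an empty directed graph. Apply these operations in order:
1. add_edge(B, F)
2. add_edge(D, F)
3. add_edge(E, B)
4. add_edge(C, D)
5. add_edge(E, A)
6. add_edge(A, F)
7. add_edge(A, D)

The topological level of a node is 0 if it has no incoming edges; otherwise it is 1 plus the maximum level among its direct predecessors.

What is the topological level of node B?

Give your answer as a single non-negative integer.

Op 1: add_edge(B, F). Edges now: 1
Op 2: add_edge(D, F). Edges now: 2
Op 3: add_edge(E, B). Edges now: 3
Op 4: add_edge(C, D). Edges now: 4
Op 5: add_edge(E, A). Edges now: 5
Op 6: add_edge(A, F). Edges now: 6
Op 7: add_edge(A, D). Edges now: 7
Compute levels (Kahn BFS):
  sources (in-degree 0): C, E
  process C: level=0
    C->D: in-degree(D)=1, level(D)>=1
  process E: level=0
    E->A: in-degree(A)=0, level(A)=1, enqueue
    E->B: in-degree(B)=0, level(B)=1, enqueue
  process A: level=1
    A->D: in-degree(D)=0, level(D)=2, enqueue
    A->F: in-degree(F)=2, level(F)>=2
  process B: level=1
    B->F: in-degree(F)=1, level(F)>=2
  process D: level=2
    D->F: in-degree(F)=0, level(F)=3, enqueue
  process F: level=3
All levels: A:1, B:1, C:0, D:2, E:0, F:3
level(B) = 1

Answer: 1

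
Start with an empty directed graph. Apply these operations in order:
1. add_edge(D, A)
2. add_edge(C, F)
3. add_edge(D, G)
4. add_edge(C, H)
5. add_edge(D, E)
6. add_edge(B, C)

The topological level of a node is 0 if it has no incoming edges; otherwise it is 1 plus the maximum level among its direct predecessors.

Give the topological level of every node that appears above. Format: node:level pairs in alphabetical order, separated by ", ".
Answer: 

Op 1: add_edge(D, A). Edges now: 1
Op 2: add_edge(C, F). Edges now: 2
Op 3: add_edge(D, G). Edges now: 3
Op 4: add_edge(C, H). Edges now: 4
Op 5: add_edge(D, E). Edges now: 5
Op 6: add_edge(B, C). Edges now: 6
Compute levels (Kahn BFS):
  sources (in-degree 0): B, D
  process B: level=0
    B->C: in-degree(C)=0, level(C)=1, enqueue
  process D: level=0
    D->A: in-degree(A)=0, level(A)=1, enqueue
    D->E: in-degree(E)=0, level(E)=1, enqueue
    D->G: in-degree(G)=0, level(G)=1, enqueue
  process C: level=1
    C->F: in-degree(F)=0, level(F)=2, enqueue
    C->H: in-degree(H)=0, level(H)=2, enqueue
  process A: level=1
  process E: level=1
  process G: level=1
  process F: level=2
  process H: level=2
All levels: A:1, B:0, C:1, D:0, E:1, F:2, G:1, H:2

Answer: A:1, B:0, C:1, D:0, E:1, F:2, G:1, H:2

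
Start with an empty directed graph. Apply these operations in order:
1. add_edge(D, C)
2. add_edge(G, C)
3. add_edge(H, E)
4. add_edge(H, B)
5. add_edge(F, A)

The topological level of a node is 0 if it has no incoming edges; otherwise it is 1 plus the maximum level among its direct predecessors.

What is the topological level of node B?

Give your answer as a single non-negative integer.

Op 1: add_edge(D, C). Edges now: 1
Op 2: add_edge(G, C). Edges now: 2
Op 3: add_edge(H, E). Edges now: 3
Op 4: add_edge(H, B). Edges now: 4
Op 5: add_edge(F, A). Edges now: 5
Compute levels (Kahn BFS):
  sources (in-degree 0): D, F, G, H
  process D: level=0
    D->C: in-degree(C)=1, level(C)>=1
  process F: level=0
    F->A: in-degree(A)=0, level(A)=1, enqueue
  process G: level=0
    G->C: in-degree(C)=0, level(C)=1, enqueue
  process H: level=0
    H->B: in-degree(B)=0, level(B)=1, enqueue
    H->E: in-degree(E)=0, level(E)=1, enqueue
  process A: level=1
  process C: level=1
  process B: level=1
  process E: level=1
All levels: A:1, B:1, C:1, D:0, E:1, F:0, G:0, H:0
level(B) = 1

Answer: 1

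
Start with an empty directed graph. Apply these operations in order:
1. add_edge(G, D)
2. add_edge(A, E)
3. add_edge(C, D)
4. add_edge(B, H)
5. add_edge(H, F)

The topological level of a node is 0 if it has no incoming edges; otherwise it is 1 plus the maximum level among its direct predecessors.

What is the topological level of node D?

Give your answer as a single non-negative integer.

Answer: 1

Derivation:
Op 1: add_edge(G, D). Edges now: 1
Op 2: add_edge(A, E). Edges now: 2
Op 3: add_edge(C, D). Edges now: 3
Op 4: add_edge(B, H). Edges now: 4
Op 5: add_edge(H, F). Edges now: 5
Compute levels (Kahn BFS):
  sources (in-degree 0): A, B, C, G
  process A: level=0
    A->E: in-degree(E)=0, level(E)=1, enqueue
  process B: level=0
    B->H: in-degree(H)=0, level(H)=1, enqueue
  process C: level=0
    C->D: in-degree(D)=1, level(D)>=1
  process G: level=0
    G->D: in-degree(D)=0, level(D)=1, enqueue
  process E: level=1
  process H: level=1
    H->F: in-degree(F)=0, level(F)=2, enqueue
  process D: level=1
  process F: level=2
All levels: A:0, B:0, C:0, D:1, E:1, F:2, G:0, H:1
level(D) = 1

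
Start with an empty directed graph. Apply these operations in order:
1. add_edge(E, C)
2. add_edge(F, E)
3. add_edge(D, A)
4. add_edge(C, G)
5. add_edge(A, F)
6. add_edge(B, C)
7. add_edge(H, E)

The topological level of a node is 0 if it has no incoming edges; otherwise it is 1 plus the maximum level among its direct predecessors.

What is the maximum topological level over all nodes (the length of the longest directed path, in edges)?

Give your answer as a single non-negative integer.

Answer: 5

Derivation:
Op 1: add_edge(E, C). Edges now: 1
Op 2: add_edge(F, E). Edges now: 2
Op 3: add_edge(D, A). Edges now: 3
Op 4: add_edge(C, G). Edges now: 4
Op 5: add_edge(A, F). Edges now: 5
Op 6: add_edge(B, C). Edges now: 6
Op 7: add_edge(H, E). Edges now: 7
Compute levels (Kahn BFS):
  sources (in-degree 0): B, D, H
  process B: level=0
    B->C: in-degree(C)=1, level(C)>=1
  process D: level=0
    D->A: in-degree(A)=0, level(A)=1, enqueue
  process H: level=0
    H->E: in-degree(E)=1, level(E)>=1
  process A: level=1
    A->F: in-degree(F)=0, level(F)=2, enqueue
  process F: level=2
    F->E: in-degree(E)=0, level(E)=3, enqueue
  process E: level=3
    E->C: in-degree(C)=0, level(C)=4, enqueue
  process C: level=4
    C->G: in-degree(G)=0, level(G)=5, enqueue
  process G: level=5
All levels: A:1, B:0, C:4, D:0, E:3, F:2, G:5, H:0
max level = 5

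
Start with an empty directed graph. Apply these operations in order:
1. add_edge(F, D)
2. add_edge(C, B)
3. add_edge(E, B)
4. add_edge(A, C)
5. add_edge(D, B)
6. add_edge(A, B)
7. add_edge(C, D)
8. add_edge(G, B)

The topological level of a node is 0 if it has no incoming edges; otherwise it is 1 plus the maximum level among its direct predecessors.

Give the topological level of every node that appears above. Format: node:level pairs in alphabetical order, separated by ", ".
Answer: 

Answer: A:0, B:3, C:1, D:2, E:0, F:0, G:0

Derivation:
Op 1: add_edge(F, D). Edges now: 1
Op 2: add_edge(C, B). Edges now: 2
Op 3: add_edge(E, B). Edges now: 3
Op 4: add_edge(A, C). Edges now: 4
Op 5: add_edge(D, B). Edges now: 5
Op 6: add_edge(A, B). Edges now: 6
Op 7: add_edge(C, D). Edges now: 7
Op 8: add_edge(G, B). Edges now: 8
Compute levels (Kahn BFS):
  sources (in-degree 0): A, E, F, G
  process A: level=0
    A->B: in-degree(B)=4, level(B)>=1
    A->C: in-degree(C)=0, level(C)=1, enqueue
  process E: level=0
    E->B: in-degree(B)=3, level(B)>=1
  process F: level=0
    F->D: in-degree(D)=1, level(D)>=1
  process G: level=0
    G->B: in-degree(B)=2, level(B)>=1
  process C: level=1
    C->B: in-degree(B)=1, level(B)>=2
    C->D: in-degree(D)=0, level(D)=2, enqueue
  process D: level=2
    D->B: in-degree(B)=0, level(B)=3, enqueue
  process B: level=3
All levels: A:0, B:3, C:1, D:2, E:0, F:0, G:0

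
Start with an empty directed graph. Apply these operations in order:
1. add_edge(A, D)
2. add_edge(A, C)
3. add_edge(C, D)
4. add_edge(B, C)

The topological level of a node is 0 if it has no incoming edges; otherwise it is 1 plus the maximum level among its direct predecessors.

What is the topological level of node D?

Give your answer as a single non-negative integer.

Op 1: add_edge(A, D). Edges now: 1
Op 2: add_edge(A, C). Edges now: 2
Op 3: add_edge(C, D). Edges now: 3
Op 4: add_edge(B, C). Edges now: 4
Compute levels (Kahn BFS):
  sources (in-degree 0): A, B
  process A: level=0
    A->C: in-degree(C)=1, level(C)>=1
    A->D: in-degree(D)=1, level(D)>=1
  process B: level=0
    B->C: in-degree(C)=0, level(C)=1, enqueue
  process C: level=1
    C->D: in-degree(D)=0, level(D)=2, enqueue
  process D: level=2
All levels: A:0, B:0, C:1, D:2
level(D) = 2

Answer: 2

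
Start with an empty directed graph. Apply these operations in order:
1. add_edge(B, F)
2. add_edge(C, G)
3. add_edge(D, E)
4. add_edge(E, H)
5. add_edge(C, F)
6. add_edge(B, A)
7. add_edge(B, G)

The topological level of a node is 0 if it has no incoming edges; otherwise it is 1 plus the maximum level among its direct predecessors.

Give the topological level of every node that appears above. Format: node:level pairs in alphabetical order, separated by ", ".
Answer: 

Op 1: add_edge(B, F). Edges now: 1
Op 2: add_edge(C, G). Edges now: 2
Op 3: add_edge(D, E). Edges now: 3
Op 4: add_edge(E, H). Edges now: 4
Op 5: add_edge(C, F). Edges now: 5
Op 6: add_edge(B, A). Edges now: 6
Op 7: add_edge(B, G). Edges now: 7
Compute levels (Kahn BFS):
  sources (in-degree 0): B, C, D
  process B: level=0
    B->A: in-degree(A)=0, level(A)=1, enqueue
    B->F: in-degree(F)=1, level(F)>=1
    B->G: in-degree(G)=1, level(G)>=1
  process C: level=0
    C->F: in-degree(F)=0, level(F)=1, enqueue
    C->G: in-degree(G)=0, level(G)=1, enqueue
  process D: level=0
    D->E: in-degree(E)=0, level(E)=1, enqueue
  process A: level=1
  process F: level=1
  process G: level=1
  process E: level=1
    E->H: in-degree(H)=0, level(H)=2, enqueue
  process H: level=2
All levels: A:1, B:0, C:0, D:0, E:1, F:1, G:1, H:2

Answer: A:1, B:0, C:0, D:0, E:1, F:1, G:1, H:2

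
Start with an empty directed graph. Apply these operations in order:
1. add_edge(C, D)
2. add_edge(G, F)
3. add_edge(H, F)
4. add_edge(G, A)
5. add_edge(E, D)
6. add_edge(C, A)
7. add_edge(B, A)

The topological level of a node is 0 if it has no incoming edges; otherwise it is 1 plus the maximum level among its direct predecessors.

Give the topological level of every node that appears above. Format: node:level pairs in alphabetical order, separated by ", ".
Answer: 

Answer: A:1, B:0, C:0, D:1, E:0, F:1, G:0, H:0

Derivation:
Op 1: add_edge(C, D). Edges now: 1
Op 2: add_edge(G, F). Edges now: 2
Op 3: add_edge(H, F). Edges now: 3
Op 4: add_edge(G, A). Edges now: 4
Op 5: add_edge(E, D). Edges now: 5
Op 6: add_edge(C, A). Edges now: 6
Op 7: add_edge(B, A). Edges now: 7
Compute levels (Kahn BFS):
  sources (in-degree 0): B, C, E, G, H
  process B: level=0
    B->A: in-degree(A)=2, level(A)>=1
  process C: level=0
    C->A: in-degree(A)=1, level(A)>=1
    C->D: in-degree(D)=1, level(D)>=1
  process E: level=0
    E->D: in-degree(D)=0, level(D)=1, enqueue
  process G: level=0
    G->A: in-degree(A)=0, level(A)=1, enqueue
    G->F: in-degree(F)=1, level(F)>=1
  process H: level=0
    H->F: in-degree(F)=0, level(F)=1, enqueue
  process D: level=1
  process A: level=1
  process F: level=1
All levels: A:1, B:0, C:0, D:1, E:0, F:1, G:0, H:0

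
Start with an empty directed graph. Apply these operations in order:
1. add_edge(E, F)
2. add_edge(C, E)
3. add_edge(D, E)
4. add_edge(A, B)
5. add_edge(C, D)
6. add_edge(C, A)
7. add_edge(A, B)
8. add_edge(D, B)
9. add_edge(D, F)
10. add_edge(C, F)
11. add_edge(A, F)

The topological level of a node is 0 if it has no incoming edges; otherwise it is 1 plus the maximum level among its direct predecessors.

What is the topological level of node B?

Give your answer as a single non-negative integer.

Op 1: add_edge(E, F). Edges now: 1
Op 2: add_edge(C, E). Edges now: 2
Op 3: add_edge(D, E). Edges now: 3
Op 4: add_edge(A, B). Edges now: 4
Op 5: add_edge(C, D). Edges now: 5
Op 6: add_edge(C, A). Edges now: 6
Op 7: add_edge(A, B) (duplicate, no change). Edges now: 6
Op 8: add_edge(D, B). Edges now: 7
Op 9: add_edge(D, F). Edges now: 8
Op 10: add_edge(C, F). Edges now: 9
Op 11: add_edge(A, F). Edges now: 10
Compute levels (Kahn BFS):
  sources (in-degree 0): C
  process C: level=0
    C->A: in-degree(A)=0, level(A)=1, enqueue
    C->D: in-degree(D)=0, level(D)=1, enqueue
    C->E: in-degree(E)=1, level(E)>=1
    C->F: in-degree(F)=3, level(F)>=1
  process A: level=1
    A->B: in-degree(B)=1, level(B)>=2
    A->F: in-degree(F)=2, level(F)>=2
  process D: level=1
    D->B: in-degree(B)=0, level(B)=2, enqueue
    D->E: in-degree(E)=0, level(E)=2, enqueue
    D->F: in-degree(F)=1, level(F)>=2
  process B: level=2
  process E: level=2
    E->F: in-degree(F)=0, level(F)=3, enqueue
  process F: level=3
All levels: A:1, B:2, C:0, D:1, E:2, F:3
level(B) = 2

Answer: 2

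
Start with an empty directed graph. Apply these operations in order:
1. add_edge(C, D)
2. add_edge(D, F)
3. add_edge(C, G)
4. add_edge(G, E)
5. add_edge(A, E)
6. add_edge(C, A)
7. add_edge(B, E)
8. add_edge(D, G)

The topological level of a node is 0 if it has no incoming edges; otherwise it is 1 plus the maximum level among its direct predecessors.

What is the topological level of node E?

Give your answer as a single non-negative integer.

Answer: 3

Derivation:
Op 1: add_edge(C, D). Edges now: 1
Op 2: add_edge(D, F). Edges now: 2
Op 3: add_edge(C, G). Edges now: 3
Op 4: add_edge(G, E). Edges now: 4
Op 5: add_edge(A, E). Edges now: 5
Op 6: add_edge(C, A). Edges now: 6
Op 7: add_edge(B, E). Edges now: 7
Op 8: add_edge(D, G). Edges now: 8
Compute levels (Kahn BFS):
  sources (in-degree 0): B, C
  process B: level=0
    B->E: in-degree(E)=2, level(E)>=1
  process C: level=0
    C->A: in-degree(A)=0, level(A)=1, enqueue
    C->D: in-degree(D)=0, level(D)=1, enqueue
    C->G: in-degree(G)=1, level(G)>=1
  process A: level=1
    A->E: in-degree(E)=1, level(E)>=2
  process D: level=1
    D->F: in-degree(F)=0, level(F)=2, enqueue
    D->G: in-degree(G)=0, level(G)=2, enqueue
  process F: level=2
  process G: level=2
    G->E: in-degree(E)=0, level(E)=3, enqueue
  process E: level=3
All levels: A:1, B:0, C:0, D:1, E:3, F:2, G:2
level(E) = 3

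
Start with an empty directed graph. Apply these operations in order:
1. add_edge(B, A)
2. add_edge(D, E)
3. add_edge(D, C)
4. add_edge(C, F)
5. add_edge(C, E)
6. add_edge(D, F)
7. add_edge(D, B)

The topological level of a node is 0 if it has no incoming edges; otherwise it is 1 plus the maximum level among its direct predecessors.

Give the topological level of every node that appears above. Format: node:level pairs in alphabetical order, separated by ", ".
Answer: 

Op 1: add_edge(B, A). Edges now: 1
Op 2: add_edge(D, E). Edges now: 2
Op 3: add_edge(D, C). Edges now: 3
Op 4: add_edge(C, F). Edges now: 4
Op 5: add_edge(C, E). Edges now: 5
Op 6: add_edge(D, F). Edges now: 6
Op 7: add_edge(D, B). Edges now: 7
Compute levels (Kahn BFS):
  sources (in-degree 0): D
  process D: level=0
    D->B: in-degree(B)=0, level(B)=1, enqueue
    D->C: in-degree(C)=0, level(C)=1, enqueue
    D->E: in-degree(E)=1, level(E)>=1
    D->F: in-degree(F)=1, level(F)>=1
  process B: level=1
    B->A: in-degree(A)=0, level(A)=2, enqueue
  process C: level=1
    C->E: in-degree(E)=0, level(E)=2, enqueue
    C->F: in-degree(F)=0, level(F)=2, enqueue
  process A: level=2
  process E: level=2
  process F: level=2
All levels: A:2, B:1, C:1, D:0, E:2, F:2

Answer: A:2, B:1, C:1, D:0, E:2, F:2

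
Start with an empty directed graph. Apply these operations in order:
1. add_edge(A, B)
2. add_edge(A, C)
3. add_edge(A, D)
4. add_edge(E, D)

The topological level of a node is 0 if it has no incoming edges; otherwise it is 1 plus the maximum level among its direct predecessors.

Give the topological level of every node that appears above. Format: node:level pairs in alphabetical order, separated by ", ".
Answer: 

Op 1: add_edge(A, B). Edges now: 1
Op 2: add_edge(A, C). Edges now: 2
Op 3: add_edge(A, D). Edges now: 3
Op 4: add_edge(E, D). Edges now: 4
Compute levels (Kahn BFS):
  sources (in-degree 0): A, E
  process A: level=0
    A->B: in-degree(B)=0, level(B)=1, enqueue
    A->C: in-degree(C)=0, level(C)=1, enqueue
    A->D: in-degree(D)=1, level(D)>=1
  process E: level=0
    E->D: in-degree(D)=0, level(D)=1, enqueue
  process B: level=1
  process C: level=1
  process D: level=1
All levels: A:0, B:1, C:1, D:1, E:0

Answer: A:0, B:1, C:1, D:1, E:0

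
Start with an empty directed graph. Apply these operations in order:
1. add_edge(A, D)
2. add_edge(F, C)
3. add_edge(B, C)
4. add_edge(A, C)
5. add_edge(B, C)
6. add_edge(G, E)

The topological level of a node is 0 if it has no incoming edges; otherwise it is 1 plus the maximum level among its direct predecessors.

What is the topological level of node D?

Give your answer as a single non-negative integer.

Answer: 1

Derivation:
Op 1: add_edge(A, D). Edges now: 1
Op 2: add_edge(F, C). Edges now: 2
Op 3: add_edge(B, C). Edges now: 3
Op 4: add_edge(A, C). Edges now: 4
Op 5: add_edge(B, C) (duplicate, no change). Edges now: 4
Op 6: add_edge(G, E). Edges now: 5
Compute levels (Kahn BFS):
  sources (in-degree 0): A, B, F, G
  process A: level=0
    A->C: in-degree(C)=2, level(C)>=1
    A->D: in-degree(D)=0, level(D)=1, enqueue
  process B: level=0
    B->C: in-degree(C)=1, level(C)>=1
  process F: level=0
    F->C: in-degree(C)=0, level(C)=1, enqueue
  process G: level=0
    G->E: in-degree(E)=0, level(E)=1, enqueue
  process D: level=1
  process C: level=1
  process E: level=1
All levels: A:0, B:0, C:1, D:1, E:1, F:0, G:0
level(D) = 1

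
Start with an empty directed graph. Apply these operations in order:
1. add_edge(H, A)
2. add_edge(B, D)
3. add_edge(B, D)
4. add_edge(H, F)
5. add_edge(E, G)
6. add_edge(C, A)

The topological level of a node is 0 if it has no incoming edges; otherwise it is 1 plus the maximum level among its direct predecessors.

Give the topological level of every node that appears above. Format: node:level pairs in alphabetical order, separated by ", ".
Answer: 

Answer: A:1, B:0, C:0, D:1, E:0, F:1, G:1, H:0

Derivation:
Op 1: add_edge(H, A). Edges now: 1
Op 2: add_edge(B, D). Edges now: 2
Op 3: add_edge(B, D) (duplicate, no change). Edges now: 2
Op 4: add_edge(H, F). Edges now: 3
Op 5: add_edge(E, G). Edges now: 4
Op 6: add_edge(C, A). Edges now: 5
Compute levels (Kahn BFS):
  sources (in-degree 0): B, C, E, H
  process B: level=0
    B->D: in-degree(D)=0, level(D)=1, enqueue
  process C: level=0
    C->A: in-degree(A)=1, level(A)>=1
  process E: level=0
    E->G: in-degree(G)=0, level(G)=1, enqueue
  process H: level=0
    H->A: in-degree(A)=0, level(A)=1, enqueue
    H->F: in-degree(F)=0, level(F)=1, enqueue
  process D: level=1
  process G: level=1
  process A: level=1
  process F: level=1
All levels: A:1, B:0, C:0, D:1, E:0, F:1, G:1, H:0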